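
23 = 23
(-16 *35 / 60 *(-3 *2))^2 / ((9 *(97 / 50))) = 156800 / 873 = 179.61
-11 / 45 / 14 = -11 / 630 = -0.02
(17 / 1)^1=17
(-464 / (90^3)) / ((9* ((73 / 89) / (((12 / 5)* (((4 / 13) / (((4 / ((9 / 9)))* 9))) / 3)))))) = -0.00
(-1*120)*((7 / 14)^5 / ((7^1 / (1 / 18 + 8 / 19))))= -815 / 3192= -0.26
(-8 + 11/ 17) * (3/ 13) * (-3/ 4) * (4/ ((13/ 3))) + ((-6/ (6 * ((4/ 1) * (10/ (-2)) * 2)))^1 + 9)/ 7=1982153/ 804440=2.46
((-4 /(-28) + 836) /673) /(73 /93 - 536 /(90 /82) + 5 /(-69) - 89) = -187793505 /87161004623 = -0.00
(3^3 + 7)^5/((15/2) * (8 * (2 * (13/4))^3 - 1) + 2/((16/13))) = 363483392/131773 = 2758.41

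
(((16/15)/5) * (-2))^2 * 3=1024/1875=0.55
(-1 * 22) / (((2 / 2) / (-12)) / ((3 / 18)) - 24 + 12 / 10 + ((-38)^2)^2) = -20 / 1895557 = -0.00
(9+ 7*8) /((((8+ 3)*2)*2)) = 65 /44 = 1.48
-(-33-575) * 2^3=4864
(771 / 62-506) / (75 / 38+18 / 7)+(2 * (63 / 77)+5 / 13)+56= -20849012 / 412269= -50.57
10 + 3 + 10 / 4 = 31 / 2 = 15.50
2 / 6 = 1 / 3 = 0.33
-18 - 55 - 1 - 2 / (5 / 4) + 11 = -323 / 5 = -64.60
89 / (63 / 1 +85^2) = 89 / 7288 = 0.01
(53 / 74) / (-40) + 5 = 14747 / 2960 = 4.98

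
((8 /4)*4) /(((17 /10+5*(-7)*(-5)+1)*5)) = 16 /1777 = 0.01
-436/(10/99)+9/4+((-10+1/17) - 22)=-1477671/340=-4346.09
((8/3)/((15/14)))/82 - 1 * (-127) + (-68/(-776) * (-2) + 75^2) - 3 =5748.86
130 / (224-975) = -130 / 751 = -0.17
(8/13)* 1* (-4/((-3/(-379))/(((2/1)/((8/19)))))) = -1477.13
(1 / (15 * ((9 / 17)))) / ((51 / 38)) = 38 / 405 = 0.09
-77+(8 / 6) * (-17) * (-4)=41 / 3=13.67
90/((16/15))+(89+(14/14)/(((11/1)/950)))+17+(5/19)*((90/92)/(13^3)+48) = 24448272037/84487832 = 289.37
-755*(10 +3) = -9815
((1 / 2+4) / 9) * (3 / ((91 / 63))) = 27 / 26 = 1.04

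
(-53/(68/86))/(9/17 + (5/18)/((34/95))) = -41022/799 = -51.34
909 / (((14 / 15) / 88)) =599940 / 7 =85705.71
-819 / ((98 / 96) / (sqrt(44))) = -11232 * sqrt(11) / 7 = -5321.76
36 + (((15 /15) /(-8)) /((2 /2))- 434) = -398.12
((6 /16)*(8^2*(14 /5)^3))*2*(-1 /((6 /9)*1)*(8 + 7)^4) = -80015040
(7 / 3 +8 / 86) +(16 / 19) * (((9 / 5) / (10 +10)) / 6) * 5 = 30509 / 12255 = 2.49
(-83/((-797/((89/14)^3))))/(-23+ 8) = -58512427/32804520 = -1.78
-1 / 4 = -0.25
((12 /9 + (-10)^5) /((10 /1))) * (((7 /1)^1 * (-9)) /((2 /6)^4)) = 255146598 /5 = 51029319.60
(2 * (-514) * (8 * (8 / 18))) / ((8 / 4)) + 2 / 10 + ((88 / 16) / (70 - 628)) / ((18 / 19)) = -183540637 / 100440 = -1827.37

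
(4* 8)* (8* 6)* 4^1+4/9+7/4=221263/36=6146.19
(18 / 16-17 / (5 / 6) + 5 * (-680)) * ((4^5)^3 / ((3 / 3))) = -18357092876288 / 5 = -3671418575257.60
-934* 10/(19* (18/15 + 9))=-46700/969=-48.19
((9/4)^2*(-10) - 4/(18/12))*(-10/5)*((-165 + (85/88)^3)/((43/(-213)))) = 10155057412795/117213184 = 86637.50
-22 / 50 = -11 / 25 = -0.44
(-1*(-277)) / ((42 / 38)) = 5263 / 21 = 250.62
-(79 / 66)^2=-6241 / 4356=-1.43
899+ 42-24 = 917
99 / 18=5.50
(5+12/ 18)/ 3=17/ 9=1.89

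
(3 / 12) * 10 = 5 / 2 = 2.50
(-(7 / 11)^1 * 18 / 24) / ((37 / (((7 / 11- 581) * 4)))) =134064 / 4477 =29.95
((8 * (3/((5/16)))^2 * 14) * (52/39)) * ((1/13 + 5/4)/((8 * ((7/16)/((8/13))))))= 13565952/4225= 3210.88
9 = 9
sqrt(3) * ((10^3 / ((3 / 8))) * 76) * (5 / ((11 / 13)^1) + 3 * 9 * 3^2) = 1664704000 * sqrt(3) / 33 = 87374300.23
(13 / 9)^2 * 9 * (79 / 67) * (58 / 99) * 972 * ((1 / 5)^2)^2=9292296 / 460625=20.17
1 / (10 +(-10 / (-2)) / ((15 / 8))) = 3 / 38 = 0.08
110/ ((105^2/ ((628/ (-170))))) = -6908/ 187425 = -0.04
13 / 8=1.62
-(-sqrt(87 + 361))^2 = -448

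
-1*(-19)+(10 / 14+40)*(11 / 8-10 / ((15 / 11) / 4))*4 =-63479 / 14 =-4534.21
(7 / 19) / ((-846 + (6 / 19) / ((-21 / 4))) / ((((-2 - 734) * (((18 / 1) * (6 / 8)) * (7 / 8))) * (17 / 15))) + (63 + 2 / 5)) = 6035085 / 1039958488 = 0.01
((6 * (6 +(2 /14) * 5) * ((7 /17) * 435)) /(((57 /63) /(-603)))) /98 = -110955015 /2261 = -49073.43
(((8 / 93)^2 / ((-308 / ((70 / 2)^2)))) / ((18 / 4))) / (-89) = 5600 / 76206339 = 0.00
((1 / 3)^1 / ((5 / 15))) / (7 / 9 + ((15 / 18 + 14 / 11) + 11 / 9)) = 66 / 271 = 0.24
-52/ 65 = -4/ 5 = -0.80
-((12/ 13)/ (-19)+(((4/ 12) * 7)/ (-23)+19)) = -321260/ 17043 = -18.85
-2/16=-1/8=-0.12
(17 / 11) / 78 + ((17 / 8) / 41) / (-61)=162775 / 8583432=0.02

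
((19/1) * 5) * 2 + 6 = 196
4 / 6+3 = 11 / 3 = 3.67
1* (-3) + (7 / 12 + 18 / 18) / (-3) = -127 / 36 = -3.53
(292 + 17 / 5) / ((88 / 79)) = 116683 / 440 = 265.19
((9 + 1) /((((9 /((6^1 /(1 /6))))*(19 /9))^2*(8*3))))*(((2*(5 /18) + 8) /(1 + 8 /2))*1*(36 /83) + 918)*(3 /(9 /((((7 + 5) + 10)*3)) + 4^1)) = 2717749584 /2726633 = 996.74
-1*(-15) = 15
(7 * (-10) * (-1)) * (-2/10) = -14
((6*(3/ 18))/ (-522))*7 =-0.01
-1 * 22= -22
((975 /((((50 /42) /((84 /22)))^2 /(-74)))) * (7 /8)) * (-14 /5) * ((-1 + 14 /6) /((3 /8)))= 97786084032 /15125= 6465195.64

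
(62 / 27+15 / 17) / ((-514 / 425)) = -36475 / 13878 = -2.63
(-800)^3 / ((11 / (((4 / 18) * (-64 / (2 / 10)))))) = 327680000000 / 99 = 3309898989.90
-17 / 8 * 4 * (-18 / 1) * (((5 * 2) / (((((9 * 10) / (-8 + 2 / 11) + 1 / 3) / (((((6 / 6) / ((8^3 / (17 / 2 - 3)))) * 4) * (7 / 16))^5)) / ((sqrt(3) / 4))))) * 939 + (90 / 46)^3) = 1145.90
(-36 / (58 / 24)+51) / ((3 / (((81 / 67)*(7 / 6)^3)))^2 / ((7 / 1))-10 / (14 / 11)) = -287416507 / 59772857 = -4.81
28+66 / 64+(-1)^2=961 / 32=30.03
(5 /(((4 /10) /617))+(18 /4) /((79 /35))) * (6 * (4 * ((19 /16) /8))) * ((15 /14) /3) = 173691825 /17696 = 9815.32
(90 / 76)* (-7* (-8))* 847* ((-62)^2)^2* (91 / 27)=159448190982080 / 57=2797336683896.14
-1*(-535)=535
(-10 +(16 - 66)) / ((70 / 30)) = -180 / 7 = -25.71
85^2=7225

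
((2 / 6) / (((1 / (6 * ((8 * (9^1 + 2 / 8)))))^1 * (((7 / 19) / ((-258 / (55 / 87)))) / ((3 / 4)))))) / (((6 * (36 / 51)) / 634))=-14172655047 / 770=-18406045.52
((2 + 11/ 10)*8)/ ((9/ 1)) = 124/ 45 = 2.76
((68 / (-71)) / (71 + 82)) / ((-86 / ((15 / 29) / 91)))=10 / 24170601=0.00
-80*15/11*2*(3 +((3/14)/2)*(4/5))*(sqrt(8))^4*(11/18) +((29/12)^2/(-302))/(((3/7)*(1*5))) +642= -117304137529/4566240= -25689.44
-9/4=-2.25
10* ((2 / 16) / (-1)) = -5 / 4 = -1.25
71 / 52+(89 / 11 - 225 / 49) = 136341 / 28028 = 4.86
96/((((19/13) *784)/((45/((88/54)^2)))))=1279395/901208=1.42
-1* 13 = -13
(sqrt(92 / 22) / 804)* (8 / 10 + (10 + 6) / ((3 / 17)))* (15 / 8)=343* sqrt(506) / 17688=0.44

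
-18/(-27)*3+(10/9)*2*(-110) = -2182/9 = -242.44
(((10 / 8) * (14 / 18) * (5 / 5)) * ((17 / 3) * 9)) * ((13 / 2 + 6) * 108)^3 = 121993593750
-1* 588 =-588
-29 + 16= -13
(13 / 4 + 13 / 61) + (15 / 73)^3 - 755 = -71335168875 / 94920148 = -751.53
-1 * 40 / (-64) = 0.62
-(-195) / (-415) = -39 / 83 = -0.47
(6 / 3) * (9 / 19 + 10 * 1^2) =398 / 19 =20.95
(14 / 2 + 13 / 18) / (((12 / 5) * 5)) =139 / 216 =0.64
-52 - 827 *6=-5014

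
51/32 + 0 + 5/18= 539/288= 1.87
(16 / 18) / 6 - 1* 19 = -509 / 27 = -18.85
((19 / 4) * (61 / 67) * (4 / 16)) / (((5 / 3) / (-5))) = -3477 / 1072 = -3.24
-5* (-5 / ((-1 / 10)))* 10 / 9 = -2500 / 9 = -277.78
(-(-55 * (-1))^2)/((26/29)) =-87725/26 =-3374.04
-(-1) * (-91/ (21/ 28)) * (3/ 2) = -182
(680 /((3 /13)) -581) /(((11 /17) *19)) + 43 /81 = 3266510 /16929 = 192.95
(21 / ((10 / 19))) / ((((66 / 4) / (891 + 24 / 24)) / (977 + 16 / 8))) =10558604 / 5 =2111720.80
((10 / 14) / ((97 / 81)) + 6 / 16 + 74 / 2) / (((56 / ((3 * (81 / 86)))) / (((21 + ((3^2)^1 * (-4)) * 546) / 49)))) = -140590591515 / 183123584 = -767.74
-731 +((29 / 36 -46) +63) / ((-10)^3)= -26316641 / 36000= -731.02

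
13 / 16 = 0.81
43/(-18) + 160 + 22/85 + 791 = 1451771/1530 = 948.87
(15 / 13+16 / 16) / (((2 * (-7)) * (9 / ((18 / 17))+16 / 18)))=-36 / 2197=-0.02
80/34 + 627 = 10699/17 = 629.35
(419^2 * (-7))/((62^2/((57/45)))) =-23349613/57660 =-404.95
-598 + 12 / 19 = -11350 / 19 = -597.37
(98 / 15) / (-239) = -98 / 3585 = -0.03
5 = 5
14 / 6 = 7 / 3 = 2.33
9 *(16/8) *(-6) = -108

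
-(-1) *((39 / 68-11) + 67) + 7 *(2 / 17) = 3903 / 68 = 57.40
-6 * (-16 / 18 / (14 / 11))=88 / 21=4.19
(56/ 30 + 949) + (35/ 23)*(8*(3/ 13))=4277237/ 4485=953.68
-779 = -779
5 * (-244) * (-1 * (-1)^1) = -1220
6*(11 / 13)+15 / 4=8.83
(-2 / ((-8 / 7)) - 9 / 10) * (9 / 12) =51 / 80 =0.64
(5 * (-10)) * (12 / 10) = -60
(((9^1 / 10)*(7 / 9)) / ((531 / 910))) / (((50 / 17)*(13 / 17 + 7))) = 184093 / 3504600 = 0.05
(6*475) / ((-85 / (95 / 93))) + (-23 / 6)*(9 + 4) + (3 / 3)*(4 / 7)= -83.51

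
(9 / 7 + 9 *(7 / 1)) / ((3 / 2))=300 / 7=42.86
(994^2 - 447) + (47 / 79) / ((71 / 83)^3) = 27924075233730 / 28274969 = 987589.95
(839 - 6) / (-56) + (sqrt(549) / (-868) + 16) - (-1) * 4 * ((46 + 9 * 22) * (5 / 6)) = 19547 / 24 - 3 * sqrt(61) / 868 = 814.43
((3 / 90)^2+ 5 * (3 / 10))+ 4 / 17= 26567 / 15300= 1.74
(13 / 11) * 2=26 / 11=2.36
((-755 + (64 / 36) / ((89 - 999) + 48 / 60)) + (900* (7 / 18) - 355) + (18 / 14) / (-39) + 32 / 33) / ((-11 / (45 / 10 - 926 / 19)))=-26129002587353 / 8559577026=-3052.60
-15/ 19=-0.79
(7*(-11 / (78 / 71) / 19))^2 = 29888089 / 2196324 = 13.61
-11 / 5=-2.20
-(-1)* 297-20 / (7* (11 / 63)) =3087 / 11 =280.64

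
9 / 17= 0.53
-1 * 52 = -52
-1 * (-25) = 25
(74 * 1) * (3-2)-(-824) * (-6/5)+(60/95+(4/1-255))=-110691/95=-1165.17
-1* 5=-5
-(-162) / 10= 81 / 5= 16.20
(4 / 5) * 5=4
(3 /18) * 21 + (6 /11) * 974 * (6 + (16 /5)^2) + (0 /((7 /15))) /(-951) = 4747253 /550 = 8631.37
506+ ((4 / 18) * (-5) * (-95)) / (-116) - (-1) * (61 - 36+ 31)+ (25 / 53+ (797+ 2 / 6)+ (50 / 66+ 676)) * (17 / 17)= 619502027 / 304326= 2035.65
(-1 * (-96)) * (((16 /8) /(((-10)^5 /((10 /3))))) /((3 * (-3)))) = 4 /5625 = 0.00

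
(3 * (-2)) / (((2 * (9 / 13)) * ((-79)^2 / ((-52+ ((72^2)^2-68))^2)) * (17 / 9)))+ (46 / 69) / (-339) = -265471311887.33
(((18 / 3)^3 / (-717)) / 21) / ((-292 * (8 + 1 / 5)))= 30 / 5007289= 0.00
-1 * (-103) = 103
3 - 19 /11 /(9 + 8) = 542 /187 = 2.90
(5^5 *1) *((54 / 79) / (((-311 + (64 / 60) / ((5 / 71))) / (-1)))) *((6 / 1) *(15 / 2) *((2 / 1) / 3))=379687500 / 1752931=216.60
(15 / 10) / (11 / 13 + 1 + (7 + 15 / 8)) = 156 / 1115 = 0.14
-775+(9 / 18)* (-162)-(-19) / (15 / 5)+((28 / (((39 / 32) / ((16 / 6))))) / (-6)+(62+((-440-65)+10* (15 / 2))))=-430985 / 351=-1227.88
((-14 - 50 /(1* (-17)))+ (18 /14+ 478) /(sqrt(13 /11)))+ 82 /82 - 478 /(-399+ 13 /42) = -8727 /985+ 3355* sqrt(143) /91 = 432.02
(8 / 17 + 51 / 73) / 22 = 0.05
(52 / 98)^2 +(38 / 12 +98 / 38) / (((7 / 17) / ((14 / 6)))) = 26966327 / 821142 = 32.84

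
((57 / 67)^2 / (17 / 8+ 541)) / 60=2166 / 97523525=0.00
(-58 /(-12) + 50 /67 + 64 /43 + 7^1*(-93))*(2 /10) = -11131009 /86430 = -128.79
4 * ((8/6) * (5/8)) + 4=22/3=7.33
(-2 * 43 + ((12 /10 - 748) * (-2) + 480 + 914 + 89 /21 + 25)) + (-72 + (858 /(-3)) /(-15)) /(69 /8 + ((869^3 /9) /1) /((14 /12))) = 624185531973118 /220494959853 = 2830.84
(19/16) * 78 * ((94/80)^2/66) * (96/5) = 1636869/44000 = 37.20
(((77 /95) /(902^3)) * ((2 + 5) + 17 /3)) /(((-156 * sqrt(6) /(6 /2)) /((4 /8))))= -7 * sqrt(6) /312228671040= -0.00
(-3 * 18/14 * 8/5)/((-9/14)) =48/5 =9.60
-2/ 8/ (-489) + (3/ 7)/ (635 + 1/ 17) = 10958/ 9238677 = 0.00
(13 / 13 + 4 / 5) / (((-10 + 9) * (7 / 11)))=-99 / 35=-2.83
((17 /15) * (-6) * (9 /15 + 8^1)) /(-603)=1462 /15075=0.10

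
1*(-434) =-434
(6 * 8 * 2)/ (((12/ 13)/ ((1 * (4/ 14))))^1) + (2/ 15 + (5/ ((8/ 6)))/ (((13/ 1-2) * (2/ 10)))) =145771/ 4620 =31.55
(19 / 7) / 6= 19 / 42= 0.45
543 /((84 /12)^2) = 11.08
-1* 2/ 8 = -1/ 4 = -0.25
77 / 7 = 11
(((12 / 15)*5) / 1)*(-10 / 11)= -40 / 11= -3.64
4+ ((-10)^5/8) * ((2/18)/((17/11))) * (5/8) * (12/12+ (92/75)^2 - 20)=27074041/2754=9830.81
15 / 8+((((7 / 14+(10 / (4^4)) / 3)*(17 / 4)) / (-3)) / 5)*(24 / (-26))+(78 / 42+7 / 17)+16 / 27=130203659 / 26732160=4.87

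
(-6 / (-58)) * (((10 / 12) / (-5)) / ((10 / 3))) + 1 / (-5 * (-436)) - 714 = -22569689 / 31610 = -714.00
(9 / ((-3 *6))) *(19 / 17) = -19 / 34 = -0.56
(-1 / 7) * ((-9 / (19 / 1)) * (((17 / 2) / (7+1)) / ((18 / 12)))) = 51 / 1064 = 0.05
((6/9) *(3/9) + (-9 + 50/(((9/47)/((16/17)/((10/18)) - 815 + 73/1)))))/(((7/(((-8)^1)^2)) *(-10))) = 946450016/5355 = 176741.37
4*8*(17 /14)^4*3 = 501126 /2401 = 208.72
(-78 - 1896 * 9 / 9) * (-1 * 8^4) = 8085504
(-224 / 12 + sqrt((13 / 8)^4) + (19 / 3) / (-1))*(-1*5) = 7155 / 64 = 111.80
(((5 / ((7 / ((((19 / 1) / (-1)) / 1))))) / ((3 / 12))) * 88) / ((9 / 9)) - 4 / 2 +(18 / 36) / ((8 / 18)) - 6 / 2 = -267737 / 56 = -4781.02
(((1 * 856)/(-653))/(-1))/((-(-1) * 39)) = 856/25467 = 0.03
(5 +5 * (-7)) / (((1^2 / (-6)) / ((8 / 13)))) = 1440 / 13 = 110.77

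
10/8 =5/4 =1.25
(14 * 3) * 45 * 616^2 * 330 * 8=1893333657600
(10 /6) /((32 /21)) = 35 /32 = 1.09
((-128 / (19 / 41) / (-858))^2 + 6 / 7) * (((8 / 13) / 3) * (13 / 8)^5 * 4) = 37757172011 / 4226923008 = 8.93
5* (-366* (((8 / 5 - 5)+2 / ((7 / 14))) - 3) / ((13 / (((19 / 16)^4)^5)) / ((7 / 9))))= 16050918666372124148562841627 / 1964504456873772408897536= 8170.47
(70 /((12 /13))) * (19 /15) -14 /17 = 29141 /306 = 95.23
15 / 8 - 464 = -3697 / 8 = -462.12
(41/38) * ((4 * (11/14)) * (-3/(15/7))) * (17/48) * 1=-7667/4560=-1.68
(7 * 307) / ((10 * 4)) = 2149 / 40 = 53.72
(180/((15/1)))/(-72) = -1/6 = -0.17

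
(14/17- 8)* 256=-31232/17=-1837.18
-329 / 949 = -0.35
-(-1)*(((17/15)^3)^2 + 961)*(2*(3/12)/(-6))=-5485264097/68343750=-80.26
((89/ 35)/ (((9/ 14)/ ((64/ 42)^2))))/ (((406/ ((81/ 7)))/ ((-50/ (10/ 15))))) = -1367040/ 69629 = -19.63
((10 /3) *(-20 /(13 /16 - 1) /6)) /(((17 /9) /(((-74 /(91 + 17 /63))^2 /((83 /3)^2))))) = 1043243712 /38720485625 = 0.03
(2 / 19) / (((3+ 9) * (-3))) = -0.00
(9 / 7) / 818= 9 / 5726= 0.00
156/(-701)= -156/701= -0.22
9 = 9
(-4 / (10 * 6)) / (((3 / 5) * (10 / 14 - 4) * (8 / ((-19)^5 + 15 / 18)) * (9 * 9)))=-103996123 / 804816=-129.22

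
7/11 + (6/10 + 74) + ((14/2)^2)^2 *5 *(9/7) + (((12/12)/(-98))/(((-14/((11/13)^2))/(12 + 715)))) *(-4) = 15508.72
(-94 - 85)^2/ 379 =32041/ 379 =84.54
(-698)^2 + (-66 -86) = 487052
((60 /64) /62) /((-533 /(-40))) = 75 /66092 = 0.00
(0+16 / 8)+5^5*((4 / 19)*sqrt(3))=2+12500*sqrt(3) / 19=1141.51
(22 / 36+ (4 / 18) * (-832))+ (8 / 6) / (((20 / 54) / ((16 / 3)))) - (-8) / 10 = -2957 / 18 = -164.28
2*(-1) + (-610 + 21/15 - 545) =-5778/5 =-1155.60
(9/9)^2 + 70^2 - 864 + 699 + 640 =5376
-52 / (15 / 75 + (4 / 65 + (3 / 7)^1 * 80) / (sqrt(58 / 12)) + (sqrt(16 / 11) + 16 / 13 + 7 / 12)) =-90570480 / (633360 * sqrt(11) + 3508043 + 2062896 * sqrt(174)) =-2.76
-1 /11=-0.09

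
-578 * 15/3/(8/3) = -4335/4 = -1083.75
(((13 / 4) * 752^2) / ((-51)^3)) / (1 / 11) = -20216768 / 132651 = -152.41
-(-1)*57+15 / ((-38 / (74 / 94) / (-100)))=78651 / 893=88.08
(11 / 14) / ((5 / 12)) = 66 / 35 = 1.89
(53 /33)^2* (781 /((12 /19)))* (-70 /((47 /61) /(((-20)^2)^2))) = -46365745597.82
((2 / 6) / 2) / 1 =1 / 6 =0.17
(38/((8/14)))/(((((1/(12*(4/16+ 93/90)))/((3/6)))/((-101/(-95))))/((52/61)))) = 707707/1525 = 464.07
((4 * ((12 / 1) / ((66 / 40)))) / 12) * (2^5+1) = 80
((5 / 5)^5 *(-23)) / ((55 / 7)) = -161 / 55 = -2.93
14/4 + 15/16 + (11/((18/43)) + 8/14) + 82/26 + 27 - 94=-426659/13104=-32.56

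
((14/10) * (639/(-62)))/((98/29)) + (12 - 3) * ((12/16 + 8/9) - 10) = -86279/1085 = -79.52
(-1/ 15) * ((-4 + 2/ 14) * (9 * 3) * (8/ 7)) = 1944/ 245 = 7.93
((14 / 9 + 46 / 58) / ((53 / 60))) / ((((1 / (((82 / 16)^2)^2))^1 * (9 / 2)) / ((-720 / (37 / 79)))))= -3421078198675 / 5459424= -626637.21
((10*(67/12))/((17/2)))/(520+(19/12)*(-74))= 0.02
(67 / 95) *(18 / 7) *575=138690 / 133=1042.78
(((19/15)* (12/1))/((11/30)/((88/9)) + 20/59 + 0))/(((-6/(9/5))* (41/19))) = -2044704/364285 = -5.61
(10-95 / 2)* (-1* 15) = 1125 / 2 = 562.50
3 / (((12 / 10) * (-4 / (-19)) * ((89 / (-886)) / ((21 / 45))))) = -58919 / 1068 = -55.17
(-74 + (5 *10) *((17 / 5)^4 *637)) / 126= 5911328 / 175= 33779.02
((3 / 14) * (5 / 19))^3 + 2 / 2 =18824471 / 18821096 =1.00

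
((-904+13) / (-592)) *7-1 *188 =-105059 / 592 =-177.46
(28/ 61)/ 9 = 28/ 549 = 0.05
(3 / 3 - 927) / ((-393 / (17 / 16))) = 7871 / 3144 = 2.50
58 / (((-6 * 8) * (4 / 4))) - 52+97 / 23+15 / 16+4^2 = -35387 / 1104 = -32.05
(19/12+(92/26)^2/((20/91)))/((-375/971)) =-44346541/292500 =-151.61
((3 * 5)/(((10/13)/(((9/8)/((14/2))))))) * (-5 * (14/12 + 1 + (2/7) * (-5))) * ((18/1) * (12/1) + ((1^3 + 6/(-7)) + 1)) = -1722825/686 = -2511.41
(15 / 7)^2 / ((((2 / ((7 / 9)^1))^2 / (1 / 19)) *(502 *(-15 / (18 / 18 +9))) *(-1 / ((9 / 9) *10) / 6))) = 125 / 42921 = 0.00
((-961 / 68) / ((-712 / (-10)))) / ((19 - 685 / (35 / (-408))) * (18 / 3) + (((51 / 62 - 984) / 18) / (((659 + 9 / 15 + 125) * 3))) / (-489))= -6000694925085 / 1451888109713760892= -0.00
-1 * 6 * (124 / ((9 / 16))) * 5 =-6613.33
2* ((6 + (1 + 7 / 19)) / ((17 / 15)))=4200 / 323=13.00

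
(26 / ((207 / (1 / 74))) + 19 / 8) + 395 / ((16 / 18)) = 13686685 / 30636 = 446.75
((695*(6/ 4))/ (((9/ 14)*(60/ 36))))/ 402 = 973/ 402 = 2.42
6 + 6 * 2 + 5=23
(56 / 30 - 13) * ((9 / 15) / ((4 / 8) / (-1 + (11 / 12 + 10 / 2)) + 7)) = -9853 / 10475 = -0.94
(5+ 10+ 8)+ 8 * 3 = 47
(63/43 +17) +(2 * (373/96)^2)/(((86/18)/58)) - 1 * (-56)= 4854453/11008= 440.99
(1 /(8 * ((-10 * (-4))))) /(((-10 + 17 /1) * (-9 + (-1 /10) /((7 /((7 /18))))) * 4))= -9 /726208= -0.00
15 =15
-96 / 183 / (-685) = 32 / 41785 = 0.00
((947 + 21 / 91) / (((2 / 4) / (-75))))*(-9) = 16623900 / 13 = 1278761.54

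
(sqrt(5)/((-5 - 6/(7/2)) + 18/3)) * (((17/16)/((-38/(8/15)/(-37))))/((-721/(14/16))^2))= -4403 * sqrt(5)/3870163200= -0.00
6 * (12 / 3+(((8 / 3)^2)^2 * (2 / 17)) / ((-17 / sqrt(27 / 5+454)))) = 24-16384 * sqrt(11485) / 39015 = -21.00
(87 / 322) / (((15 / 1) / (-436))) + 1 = -5517 / 805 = -6.85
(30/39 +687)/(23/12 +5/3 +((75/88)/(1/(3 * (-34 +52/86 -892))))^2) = 24004331868/195389613774511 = 0.00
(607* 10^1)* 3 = 18210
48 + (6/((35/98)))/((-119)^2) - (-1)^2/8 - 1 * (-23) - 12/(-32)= 71.25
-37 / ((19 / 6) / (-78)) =17316 / 19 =911.37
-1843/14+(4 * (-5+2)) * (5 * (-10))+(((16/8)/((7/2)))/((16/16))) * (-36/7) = 45611/98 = 465.42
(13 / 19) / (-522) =-13 / 9918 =-0.00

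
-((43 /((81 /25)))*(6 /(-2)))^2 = -1155625 /729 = -1585.22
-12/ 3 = -4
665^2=442225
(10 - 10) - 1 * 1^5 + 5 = 4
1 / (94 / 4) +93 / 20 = 4411 / 940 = 4.69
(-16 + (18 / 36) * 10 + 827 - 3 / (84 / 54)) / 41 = 11397 / 574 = 19.86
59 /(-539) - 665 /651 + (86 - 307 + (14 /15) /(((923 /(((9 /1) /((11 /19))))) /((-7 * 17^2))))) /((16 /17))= -998378273791 /3701377680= -269.73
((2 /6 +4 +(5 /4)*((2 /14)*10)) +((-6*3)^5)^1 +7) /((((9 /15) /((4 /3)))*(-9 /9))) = 793613050 /189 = 4199010.85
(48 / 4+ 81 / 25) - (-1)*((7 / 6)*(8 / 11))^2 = 434509 / 27225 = 15.96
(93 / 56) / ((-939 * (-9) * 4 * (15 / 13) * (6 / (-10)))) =-403 / 5679072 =-0.00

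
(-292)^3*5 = -124485440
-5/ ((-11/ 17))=85/ 11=7.73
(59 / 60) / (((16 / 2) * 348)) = 59 / 167040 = 0.00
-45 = -45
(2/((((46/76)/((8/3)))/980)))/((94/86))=25621120/3243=7900.44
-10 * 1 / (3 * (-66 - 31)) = 10 / 291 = 0.03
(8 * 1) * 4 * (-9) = -288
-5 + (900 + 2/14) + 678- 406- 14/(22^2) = 1977091/1694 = 1167.11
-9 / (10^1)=-9 / 10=-0.90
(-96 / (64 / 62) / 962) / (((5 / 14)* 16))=-651 / 38480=-0.02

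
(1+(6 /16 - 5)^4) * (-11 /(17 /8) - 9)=-452659937 /69632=-6500.75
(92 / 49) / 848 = 23 / 10388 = 0.00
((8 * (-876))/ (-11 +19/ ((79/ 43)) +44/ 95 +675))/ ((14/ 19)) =-166550960/ 11816959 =-14.09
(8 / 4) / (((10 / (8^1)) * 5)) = 8 / 25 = 0.32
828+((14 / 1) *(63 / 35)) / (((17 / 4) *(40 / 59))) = 355617 / 425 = 836.75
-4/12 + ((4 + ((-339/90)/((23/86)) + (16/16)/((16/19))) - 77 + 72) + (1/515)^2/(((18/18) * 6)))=-4166631521/292808400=-14.23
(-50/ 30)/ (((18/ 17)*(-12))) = 0.13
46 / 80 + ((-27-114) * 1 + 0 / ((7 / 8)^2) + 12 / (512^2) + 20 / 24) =-137224147 / 983040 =-139.59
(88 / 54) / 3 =44 / 81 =0.54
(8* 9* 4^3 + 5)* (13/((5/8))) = 479752/5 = 95950.40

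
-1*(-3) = 3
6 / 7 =0.86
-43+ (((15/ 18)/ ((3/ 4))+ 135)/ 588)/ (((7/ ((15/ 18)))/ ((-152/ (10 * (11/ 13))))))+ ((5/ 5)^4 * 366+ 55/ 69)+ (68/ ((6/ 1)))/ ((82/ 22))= 3838763567/ 11762982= 326.34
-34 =-34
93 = 93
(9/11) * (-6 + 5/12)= -201/44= -4.57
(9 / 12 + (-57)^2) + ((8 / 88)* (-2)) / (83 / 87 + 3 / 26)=3249.58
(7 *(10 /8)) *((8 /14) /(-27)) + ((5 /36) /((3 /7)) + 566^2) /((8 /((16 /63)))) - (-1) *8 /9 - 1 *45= 34447787 /3402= 10125.75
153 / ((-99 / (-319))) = 493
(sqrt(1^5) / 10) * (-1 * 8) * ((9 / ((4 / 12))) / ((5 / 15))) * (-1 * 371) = 120204 / 5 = 24040.80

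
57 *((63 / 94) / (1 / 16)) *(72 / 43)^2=148925952 / 86903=1713.70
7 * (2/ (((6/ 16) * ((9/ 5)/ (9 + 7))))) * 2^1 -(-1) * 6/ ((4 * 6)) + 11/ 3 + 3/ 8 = 144287/ 216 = 668.00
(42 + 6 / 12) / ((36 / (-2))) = -85 / 36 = -2.36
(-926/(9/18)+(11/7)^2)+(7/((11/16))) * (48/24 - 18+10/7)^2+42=190989/539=354.34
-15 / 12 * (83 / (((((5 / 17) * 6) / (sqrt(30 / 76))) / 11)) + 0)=-15521 * sqrt(570) / 912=-406.31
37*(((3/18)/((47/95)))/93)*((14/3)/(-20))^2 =34447/4720680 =0.01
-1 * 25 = -25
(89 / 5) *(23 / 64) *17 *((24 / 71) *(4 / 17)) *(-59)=-362319 / 710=-510.31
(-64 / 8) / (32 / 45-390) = 180 / 8759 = 0.02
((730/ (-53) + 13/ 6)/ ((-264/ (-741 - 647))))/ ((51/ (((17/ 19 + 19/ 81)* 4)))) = -202362766/ 37439253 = -5.41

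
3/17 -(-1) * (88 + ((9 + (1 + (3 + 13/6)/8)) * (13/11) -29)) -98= -235549/8976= -26.24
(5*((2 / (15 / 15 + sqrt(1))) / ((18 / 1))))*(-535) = -2675 / 18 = -148.61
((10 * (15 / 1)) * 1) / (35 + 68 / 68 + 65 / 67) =10050 / 2477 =4.06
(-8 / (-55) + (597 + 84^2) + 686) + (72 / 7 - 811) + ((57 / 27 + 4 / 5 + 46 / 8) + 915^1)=117284599 / 13860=8462.09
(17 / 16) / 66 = 17 / 1056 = 0.02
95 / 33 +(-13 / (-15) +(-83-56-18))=-8429 / 55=-153.25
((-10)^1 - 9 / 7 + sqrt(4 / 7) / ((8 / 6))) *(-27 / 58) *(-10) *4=-42660 / 203 + 810 *sqrt(7) / 203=-199.59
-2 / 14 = -1 / 7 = -0.14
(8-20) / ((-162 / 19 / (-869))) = -33022 / 27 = -1223.04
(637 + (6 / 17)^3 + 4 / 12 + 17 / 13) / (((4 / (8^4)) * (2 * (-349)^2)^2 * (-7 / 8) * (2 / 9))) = -375940654080 / 6632692514785883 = -0.00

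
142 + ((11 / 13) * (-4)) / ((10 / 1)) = 9208 / 65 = 141.66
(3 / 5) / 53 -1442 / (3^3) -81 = -961604 / 7155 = -134.40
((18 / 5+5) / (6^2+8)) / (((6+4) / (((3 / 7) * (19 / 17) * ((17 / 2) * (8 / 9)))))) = 817 / 11550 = 0.07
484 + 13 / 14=484.93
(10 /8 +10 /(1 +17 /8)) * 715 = 12727 /4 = 3181.75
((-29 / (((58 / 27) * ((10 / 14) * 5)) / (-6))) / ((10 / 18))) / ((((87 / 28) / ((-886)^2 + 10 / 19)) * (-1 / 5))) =-710368476552 / 13775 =-51569399.39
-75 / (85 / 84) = -1260 / 17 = -74.12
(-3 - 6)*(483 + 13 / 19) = -4353.16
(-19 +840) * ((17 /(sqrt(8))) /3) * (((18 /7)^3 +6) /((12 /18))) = 55060365 * sqrt(2) /1372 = 56754.46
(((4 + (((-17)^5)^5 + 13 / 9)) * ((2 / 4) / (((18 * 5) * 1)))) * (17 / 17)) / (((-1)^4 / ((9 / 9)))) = -12983911677783905352614032479866 / 405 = -32059041179713346549664280000.00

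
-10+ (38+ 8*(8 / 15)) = 484 / 15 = 32.27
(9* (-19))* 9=-1539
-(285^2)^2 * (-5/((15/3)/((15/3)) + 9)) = 6597500625/2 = 3298750312.50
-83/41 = -2.02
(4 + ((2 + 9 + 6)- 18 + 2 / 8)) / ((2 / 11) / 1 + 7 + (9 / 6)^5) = 1144 / 5201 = 0.22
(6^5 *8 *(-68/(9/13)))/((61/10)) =-61102080/61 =-1001673.44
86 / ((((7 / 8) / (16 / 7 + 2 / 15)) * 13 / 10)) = 349504 / 1911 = 182.89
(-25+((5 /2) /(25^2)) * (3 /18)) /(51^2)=-37499 /3901500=-0.01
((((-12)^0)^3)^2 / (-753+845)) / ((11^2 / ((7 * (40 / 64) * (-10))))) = -175 / 44528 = -0.00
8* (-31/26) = -124/13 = -9.54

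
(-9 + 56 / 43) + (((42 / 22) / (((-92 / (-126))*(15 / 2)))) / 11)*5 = -902210 / 119669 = -7.54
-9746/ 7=-1392.29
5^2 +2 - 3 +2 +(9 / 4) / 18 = 209 / 8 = 26.12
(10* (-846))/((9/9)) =-8460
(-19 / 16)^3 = -1.67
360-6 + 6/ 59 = 20892/ 59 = 354.10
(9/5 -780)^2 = 15139881/25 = 605595.24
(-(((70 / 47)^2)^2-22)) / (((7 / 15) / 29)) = 36254197170 / 34157767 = 1061.37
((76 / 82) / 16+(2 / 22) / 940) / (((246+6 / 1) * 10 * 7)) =16399 / 4985534400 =0.00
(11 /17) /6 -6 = -601 /102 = -5.89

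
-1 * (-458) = 458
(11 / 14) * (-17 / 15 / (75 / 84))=-374 / 375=-1.00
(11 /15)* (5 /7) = 11 /21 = 0.52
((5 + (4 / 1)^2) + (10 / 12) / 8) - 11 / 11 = 965 / 48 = 20.10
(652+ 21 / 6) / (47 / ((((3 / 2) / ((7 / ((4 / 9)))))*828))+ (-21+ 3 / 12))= -361836 / 11125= -32.52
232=232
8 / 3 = 2.67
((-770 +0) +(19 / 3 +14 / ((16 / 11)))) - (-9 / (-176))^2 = -70071827 / 92928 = -754.04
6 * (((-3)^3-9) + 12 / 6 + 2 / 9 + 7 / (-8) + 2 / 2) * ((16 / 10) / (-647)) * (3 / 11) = 4846 / 35585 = 0.14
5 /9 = 0.56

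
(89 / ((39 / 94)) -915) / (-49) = 27319 / 1911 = 14.30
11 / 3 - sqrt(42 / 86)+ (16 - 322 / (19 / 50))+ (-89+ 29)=-50599 / 57 - sqrt(903) / 43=-888.40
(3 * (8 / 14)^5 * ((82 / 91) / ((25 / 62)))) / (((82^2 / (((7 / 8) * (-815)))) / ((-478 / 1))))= 927488256 / 44790655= 20.71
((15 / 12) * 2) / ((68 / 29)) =145 / 136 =1.07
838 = 838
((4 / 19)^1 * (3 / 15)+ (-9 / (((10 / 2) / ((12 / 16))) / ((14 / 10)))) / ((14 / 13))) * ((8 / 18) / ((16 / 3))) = -0.14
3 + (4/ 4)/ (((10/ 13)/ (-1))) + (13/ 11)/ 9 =1813/ 990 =1.83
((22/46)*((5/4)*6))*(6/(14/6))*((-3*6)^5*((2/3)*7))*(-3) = 5612016960/23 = 244000737.39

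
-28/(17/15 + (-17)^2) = -0.10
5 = 5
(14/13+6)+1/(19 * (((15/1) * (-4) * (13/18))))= 17477/2470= 7.08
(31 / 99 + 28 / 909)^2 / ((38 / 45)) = 0.14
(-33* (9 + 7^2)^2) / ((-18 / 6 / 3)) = 111012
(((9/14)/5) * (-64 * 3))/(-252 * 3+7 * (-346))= 432/55615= 0.01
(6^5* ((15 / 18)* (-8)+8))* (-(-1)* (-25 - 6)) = -321408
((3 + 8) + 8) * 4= 76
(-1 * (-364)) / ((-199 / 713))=-259532 / 199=-1304.18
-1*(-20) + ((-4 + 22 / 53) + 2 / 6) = 2663 / 159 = 16.75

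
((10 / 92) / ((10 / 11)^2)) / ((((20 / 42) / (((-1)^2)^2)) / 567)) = 1440747 / 9200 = 156.60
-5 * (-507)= 2535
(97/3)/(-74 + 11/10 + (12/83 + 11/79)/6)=-3180145/7165427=-0.44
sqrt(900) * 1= 30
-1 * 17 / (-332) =17 / 332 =0.05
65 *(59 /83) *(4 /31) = 15340 /2573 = 5.96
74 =74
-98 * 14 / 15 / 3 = -1372 / 45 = -30.49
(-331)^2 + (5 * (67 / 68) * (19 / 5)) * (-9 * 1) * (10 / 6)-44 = 7428061 / 68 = 109236.19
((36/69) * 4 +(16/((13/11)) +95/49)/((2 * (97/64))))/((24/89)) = 113720818/4263441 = 26.67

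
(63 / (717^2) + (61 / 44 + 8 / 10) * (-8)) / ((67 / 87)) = -4780651479 / 210490885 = -22.71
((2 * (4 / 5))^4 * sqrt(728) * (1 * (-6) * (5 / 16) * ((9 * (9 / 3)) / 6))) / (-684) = 384 * sqrt(182) / 2375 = 2.18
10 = 10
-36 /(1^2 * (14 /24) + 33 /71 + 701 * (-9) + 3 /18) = 3408 /597137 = 0.01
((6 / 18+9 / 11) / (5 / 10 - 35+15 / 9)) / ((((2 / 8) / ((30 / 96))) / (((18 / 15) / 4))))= -57 / 4334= -0.01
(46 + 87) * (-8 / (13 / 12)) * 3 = -38304 / 13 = -2946.46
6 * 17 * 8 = 816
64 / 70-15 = -493 / 35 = -14.09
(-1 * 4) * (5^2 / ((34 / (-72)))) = 3600 / 17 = 211.76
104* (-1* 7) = -728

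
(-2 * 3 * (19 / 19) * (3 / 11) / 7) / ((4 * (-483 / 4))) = 6 / 12397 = 0.00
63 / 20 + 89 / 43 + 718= 621969 / 860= 723.22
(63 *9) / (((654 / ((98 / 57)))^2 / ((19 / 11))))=16807 / 2483129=0.01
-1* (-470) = 470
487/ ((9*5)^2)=0.24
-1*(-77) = 77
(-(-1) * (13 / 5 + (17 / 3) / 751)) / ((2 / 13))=16.95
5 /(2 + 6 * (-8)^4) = 5 /24578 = 0.00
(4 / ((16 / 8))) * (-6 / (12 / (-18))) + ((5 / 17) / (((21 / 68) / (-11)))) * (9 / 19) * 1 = 1734 / 133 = 13.04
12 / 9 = 4 / 3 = 1.33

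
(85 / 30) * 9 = 51 / 2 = 25.50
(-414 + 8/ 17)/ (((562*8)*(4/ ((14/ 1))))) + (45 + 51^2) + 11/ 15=3034057757/ 1146480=2646.41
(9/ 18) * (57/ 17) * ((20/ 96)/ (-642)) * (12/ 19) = -5/ 14552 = -0.00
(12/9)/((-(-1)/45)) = 60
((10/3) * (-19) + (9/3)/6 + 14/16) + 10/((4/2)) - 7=-1535/24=-63.96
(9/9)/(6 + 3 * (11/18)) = 6/47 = 0.13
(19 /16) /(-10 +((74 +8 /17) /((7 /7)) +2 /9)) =2907 /158368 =0.02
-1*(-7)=7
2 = 2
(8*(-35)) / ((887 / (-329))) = 103.86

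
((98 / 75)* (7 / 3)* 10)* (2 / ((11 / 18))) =5488 / 55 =99.78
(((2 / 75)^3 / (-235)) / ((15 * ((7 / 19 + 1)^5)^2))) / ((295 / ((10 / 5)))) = -6131066257801 / 3870601178709929625000000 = -0.00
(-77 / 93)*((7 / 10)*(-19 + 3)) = 4312 / 465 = 9.27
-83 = -83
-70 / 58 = -1.21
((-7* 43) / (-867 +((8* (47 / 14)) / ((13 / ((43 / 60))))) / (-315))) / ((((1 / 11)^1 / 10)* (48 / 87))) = 206428847625 / 2982322768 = 69.22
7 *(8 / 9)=56 / 9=6.22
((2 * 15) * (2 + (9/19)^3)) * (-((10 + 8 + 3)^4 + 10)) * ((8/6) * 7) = -786747213560/6859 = -114702903.27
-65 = -65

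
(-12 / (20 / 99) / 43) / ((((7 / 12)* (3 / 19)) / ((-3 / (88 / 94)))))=72333 / 1505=48.06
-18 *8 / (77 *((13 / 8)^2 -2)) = -9216 / 3157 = -2.92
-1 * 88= -88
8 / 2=4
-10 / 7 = -1.43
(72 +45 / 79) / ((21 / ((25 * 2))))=13650 / 79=172.78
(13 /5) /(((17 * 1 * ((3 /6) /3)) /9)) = 8.26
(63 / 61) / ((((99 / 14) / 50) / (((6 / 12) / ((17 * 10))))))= 245 / 11407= 0.02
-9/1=-9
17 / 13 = 1.31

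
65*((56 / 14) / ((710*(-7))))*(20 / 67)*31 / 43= -16120 / 1431857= -0.01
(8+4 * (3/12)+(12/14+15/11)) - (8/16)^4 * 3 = 13593/1232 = 11.03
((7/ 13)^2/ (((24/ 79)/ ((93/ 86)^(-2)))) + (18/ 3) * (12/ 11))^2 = 504353446468328521/ 9306643422134916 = 54.19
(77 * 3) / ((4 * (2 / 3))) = 693 / 8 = 86.62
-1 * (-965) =965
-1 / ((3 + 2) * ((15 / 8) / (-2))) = 16 / 75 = 0.21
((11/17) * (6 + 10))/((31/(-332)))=-58432/527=-110.88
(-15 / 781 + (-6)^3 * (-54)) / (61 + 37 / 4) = 166.04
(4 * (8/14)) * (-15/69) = -80/161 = -0.50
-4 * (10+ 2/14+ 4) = -396/7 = -56.57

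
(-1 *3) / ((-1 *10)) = 3 / 10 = 0.30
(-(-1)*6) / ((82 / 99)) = 297 / 41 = 7.24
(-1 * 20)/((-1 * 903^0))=20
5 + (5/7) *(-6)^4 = 6515/7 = 930.71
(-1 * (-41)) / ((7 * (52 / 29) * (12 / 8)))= 1189 / 546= 2.18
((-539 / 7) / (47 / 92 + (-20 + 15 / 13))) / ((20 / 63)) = 1450449 / 109645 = 13.23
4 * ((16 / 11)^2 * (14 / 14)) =1024 / 121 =8.46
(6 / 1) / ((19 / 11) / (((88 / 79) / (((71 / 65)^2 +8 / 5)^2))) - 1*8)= 34558810000 / 23599808367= 1.46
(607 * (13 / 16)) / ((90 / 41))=323531 / 1440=224.67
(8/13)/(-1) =-8/13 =-0.62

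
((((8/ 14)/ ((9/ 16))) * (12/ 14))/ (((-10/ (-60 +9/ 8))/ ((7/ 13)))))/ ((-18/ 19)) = -11932/ 4095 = -2.91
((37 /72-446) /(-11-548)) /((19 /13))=32075 /58824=0.55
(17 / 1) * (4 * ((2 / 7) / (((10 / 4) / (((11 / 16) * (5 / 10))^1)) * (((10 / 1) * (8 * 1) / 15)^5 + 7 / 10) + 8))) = 45441 / 73430938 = 0.00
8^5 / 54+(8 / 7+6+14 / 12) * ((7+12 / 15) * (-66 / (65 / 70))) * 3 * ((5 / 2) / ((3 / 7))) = -2160329 / 27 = -80012.19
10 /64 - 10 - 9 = -603 /32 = -18.84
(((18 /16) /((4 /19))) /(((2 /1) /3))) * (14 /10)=3591 /320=11.22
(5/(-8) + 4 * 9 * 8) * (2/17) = 33.81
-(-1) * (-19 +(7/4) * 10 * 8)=121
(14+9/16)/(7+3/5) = 1.92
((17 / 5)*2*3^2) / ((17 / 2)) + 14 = 21.20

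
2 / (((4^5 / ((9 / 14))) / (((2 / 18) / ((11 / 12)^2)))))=9 / 54208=0.00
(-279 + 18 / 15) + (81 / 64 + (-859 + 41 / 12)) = -1132.12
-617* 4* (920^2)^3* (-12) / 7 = 17957809719803904000000 / 7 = 2565401388543414857142.86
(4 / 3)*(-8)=-32 / 3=-10.67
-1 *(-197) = 197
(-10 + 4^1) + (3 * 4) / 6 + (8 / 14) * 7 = 0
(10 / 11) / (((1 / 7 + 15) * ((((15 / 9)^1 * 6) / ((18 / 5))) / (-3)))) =-189 / 2915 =-0.06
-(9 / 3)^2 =-9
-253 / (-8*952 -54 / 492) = 20746 / 624521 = 0.03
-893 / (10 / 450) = -40185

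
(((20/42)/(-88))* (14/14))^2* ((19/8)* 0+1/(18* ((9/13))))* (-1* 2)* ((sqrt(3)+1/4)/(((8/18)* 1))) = -325* sqrt(3)/30735936 - 325/122943744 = -0.00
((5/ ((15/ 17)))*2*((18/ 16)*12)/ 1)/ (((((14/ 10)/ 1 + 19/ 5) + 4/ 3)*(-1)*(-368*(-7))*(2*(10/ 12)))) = -1377/ 252448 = -0.01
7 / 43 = 0.16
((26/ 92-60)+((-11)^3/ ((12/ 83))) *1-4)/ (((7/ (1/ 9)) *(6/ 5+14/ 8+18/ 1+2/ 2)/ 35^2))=-2238656875/ 272619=-8211.67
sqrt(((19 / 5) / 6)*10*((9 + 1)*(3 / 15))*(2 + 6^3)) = 2*sqrt(6213) / 3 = 52.55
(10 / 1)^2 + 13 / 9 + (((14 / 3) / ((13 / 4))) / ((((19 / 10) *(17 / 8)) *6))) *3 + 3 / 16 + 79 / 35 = 2202363799 / 21162960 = 104.07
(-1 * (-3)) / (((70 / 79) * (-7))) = -237 / 490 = -0.48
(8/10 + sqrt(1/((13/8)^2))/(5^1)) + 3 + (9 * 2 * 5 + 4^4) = 4549/13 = 349.92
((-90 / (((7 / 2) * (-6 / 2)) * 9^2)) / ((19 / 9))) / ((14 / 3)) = 10 / 931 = 0.01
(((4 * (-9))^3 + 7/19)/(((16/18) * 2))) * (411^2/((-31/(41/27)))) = 2046463106259/9424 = 217154404.31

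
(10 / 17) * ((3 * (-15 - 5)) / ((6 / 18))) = -105.88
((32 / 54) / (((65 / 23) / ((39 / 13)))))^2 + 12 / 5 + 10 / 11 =3.70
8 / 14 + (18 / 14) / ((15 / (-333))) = -979 / 35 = -27.97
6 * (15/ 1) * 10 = 900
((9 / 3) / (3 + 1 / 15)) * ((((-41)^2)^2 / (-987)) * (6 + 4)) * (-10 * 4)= 1120296.42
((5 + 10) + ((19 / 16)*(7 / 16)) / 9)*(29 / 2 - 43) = -659167 / 1536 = -429.15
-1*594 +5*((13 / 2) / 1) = -1123 / 2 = -561.50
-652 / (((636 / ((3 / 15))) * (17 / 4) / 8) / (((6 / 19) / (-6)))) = 5216 / 256785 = 0.02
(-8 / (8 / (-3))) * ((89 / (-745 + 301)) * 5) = -445 / 148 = -3.01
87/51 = 29/17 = 1.71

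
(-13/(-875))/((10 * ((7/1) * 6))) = 13/367500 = 0.00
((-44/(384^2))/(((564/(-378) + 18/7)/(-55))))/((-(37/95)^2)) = -38220875/381304832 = -0.10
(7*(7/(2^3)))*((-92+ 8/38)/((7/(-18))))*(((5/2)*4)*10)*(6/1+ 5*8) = 126352800/19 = 6650147.37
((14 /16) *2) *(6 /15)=7 /10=0.70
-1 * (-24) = 24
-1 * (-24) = 24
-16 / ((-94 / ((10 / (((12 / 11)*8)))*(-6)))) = -55 / 47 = -1.17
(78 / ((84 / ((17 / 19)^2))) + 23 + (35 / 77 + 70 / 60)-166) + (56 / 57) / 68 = -66450298 / 472549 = -140.62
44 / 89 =0.49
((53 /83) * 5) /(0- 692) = -265 /57436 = -0.00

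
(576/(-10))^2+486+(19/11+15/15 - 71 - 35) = 1017634/275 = 3700.49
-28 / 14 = -2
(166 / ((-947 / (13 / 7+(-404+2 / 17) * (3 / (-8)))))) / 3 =-6057091 / 676158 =-8.96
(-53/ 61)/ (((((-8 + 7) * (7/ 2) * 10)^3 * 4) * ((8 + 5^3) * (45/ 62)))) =1643/ 31306038750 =0.00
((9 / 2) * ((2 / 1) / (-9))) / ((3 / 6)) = -2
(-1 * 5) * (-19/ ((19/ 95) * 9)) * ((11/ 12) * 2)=5225/ 54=96.76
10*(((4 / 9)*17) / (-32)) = -85 / 36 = -2.36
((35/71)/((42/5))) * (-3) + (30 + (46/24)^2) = 342479/10224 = 33.50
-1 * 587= -587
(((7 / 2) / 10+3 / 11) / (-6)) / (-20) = 137 / 26400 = 0.01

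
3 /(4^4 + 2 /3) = 9 /770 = 0.01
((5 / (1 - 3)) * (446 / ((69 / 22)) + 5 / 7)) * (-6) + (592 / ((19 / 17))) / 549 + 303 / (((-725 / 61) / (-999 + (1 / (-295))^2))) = 2925821268318115697 / 105958026286875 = 27613.02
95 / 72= 1.32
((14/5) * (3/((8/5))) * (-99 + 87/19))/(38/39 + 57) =-104949/12274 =-8.55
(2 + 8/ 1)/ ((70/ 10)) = 10/ 7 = 1.43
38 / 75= 0.51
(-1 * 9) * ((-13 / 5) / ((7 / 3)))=351 / 35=10.03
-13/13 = -1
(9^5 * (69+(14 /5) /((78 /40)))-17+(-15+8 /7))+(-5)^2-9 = 378483055 /91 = 4159154.45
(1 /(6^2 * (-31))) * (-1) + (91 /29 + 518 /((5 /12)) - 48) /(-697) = -193813979 /112788540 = -1.72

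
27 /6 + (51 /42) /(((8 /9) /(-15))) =-1791 /112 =-15.99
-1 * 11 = -11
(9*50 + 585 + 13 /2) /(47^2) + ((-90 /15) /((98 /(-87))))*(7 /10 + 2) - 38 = -23.15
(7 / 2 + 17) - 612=-1183 / 2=-591.50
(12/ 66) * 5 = 10/ 11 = 0.91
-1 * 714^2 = -509796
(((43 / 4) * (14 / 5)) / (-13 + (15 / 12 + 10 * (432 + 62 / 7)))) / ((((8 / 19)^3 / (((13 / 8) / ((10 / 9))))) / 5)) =187874869 / 280145920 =0.67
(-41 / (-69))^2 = 1681 / 4761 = 0.35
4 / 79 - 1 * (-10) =794 / 79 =10.05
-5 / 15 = -1 / 3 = -0.33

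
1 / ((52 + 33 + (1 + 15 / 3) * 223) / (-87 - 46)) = -133 / 1423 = -0.09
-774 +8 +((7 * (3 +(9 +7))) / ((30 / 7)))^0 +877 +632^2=399536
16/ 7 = 2.29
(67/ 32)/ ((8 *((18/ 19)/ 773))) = 984029/ 4608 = 213.55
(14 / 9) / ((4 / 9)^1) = 7 / 2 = 3.50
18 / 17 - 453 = -7683 / 17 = -451.94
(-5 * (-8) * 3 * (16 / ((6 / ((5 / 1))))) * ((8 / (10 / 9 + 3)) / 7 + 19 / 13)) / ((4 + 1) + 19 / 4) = 37484800 / 131313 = 285.46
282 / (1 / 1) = 282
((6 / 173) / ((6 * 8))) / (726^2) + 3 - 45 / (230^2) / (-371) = 2147486806575799 / 715828388093280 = 3.00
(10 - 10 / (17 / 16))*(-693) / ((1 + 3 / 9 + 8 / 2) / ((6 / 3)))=-10395 / 68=-152.87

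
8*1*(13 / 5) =104 / 5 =20.80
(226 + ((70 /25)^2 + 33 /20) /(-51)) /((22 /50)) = 1151651 /2244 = 513.21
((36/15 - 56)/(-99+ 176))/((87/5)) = -0.04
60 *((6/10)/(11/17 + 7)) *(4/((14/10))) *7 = 1224/13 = 94.15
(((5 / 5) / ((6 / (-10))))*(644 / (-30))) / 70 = 23 / 45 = 0.51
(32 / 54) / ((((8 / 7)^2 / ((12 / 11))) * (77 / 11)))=7 / 99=0.07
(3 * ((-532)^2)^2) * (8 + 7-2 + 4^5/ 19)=16075323946752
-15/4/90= -1/24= -0.04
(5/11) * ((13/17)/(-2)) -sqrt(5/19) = -sqrt(95)/19 -65/374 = -0.69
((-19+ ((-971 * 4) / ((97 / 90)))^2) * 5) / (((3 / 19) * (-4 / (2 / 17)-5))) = -11608241408755 / 1100853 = -10544769.75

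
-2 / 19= -0.11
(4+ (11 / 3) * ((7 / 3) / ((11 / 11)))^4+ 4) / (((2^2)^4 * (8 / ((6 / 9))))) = 28355 / 746496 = 0.04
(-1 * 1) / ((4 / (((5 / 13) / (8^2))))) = -0.00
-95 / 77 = -1.23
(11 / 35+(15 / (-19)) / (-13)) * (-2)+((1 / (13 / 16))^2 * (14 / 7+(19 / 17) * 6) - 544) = -1015573924 / 1910545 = -531.56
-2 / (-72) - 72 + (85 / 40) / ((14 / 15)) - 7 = -77309 / 1008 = -76.70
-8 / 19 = -0.42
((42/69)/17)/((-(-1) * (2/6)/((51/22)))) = 63/253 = 0.25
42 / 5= 8.40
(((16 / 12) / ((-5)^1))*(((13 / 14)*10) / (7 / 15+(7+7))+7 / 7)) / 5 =-9976 / 113925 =-0.09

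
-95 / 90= -19 / 18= -1.06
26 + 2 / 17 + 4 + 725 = 12837 / 17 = 755.12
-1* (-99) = 99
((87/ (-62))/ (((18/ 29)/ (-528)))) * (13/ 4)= 120263/ 31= 3879.45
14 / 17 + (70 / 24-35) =-31.26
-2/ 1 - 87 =-89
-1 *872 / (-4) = 218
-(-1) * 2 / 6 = 0.33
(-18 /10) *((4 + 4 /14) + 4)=-522 /35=-14.91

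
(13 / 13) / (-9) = -1 / 9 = -0.11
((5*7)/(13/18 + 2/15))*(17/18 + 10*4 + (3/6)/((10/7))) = 37165/22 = 1689.32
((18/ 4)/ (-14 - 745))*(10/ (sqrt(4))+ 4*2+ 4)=-51/ 506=-0.10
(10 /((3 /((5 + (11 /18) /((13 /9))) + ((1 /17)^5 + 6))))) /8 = 2108487775 /442995384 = 4.76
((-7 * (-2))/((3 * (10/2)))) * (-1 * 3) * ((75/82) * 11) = -1155/41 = -28.17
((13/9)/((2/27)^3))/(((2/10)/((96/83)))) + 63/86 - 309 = 144503547/7138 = 20244.26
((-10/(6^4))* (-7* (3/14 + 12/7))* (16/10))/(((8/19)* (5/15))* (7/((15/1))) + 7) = 285/12082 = 0.02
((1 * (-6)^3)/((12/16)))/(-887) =288/887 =0.32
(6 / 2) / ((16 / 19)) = 57 / 16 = 3.56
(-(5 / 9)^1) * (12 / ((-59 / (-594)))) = -3960 / 59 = -67.12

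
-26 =-26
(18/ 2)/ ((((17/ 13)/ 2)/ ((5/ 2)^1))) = 585/ 17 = 34.41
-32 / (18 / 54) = -96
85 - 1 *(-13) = 98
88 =88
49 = 49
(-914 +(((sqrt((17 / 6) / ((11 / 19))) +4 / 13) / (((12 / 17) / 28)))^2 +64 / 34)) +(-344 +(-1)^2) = 56644 * sqrt(21318) / 3861 +11253392809 / 1706562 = 8736.23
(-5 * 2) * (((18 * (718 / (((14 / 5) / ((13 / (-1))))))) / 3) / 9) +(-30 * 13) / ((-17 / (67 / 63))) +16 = 7948322 / 357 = 22264.21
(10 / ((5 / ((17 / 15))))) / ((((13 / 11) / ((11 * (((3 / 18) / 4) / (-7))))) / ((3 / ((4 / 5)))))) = -2057 / 4368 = -0.47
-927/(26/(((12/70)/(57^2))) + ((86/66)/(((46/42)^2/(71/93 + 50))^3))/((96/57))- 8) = -1439045398858310496/855964105850412455353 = -0.00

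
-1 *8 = -8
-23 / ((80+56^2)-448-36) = -23 / 2732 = -0.01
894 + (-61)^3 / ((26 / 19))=-4289395 / 26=-164976.73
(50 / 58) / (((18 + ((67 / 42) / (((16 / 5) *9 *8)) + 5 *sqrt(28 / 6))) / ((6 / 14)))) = 15574291200 / 485953331809 - 41803776000 *sqrt(42) / 14092646622461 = 0.01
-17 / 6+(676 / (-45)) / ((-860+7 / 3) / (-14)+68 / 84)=-240523 / 78210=-3.08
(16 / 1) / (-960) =-1 / 60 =-0.02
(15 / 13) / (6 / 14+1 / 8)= 840 / 403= 2.08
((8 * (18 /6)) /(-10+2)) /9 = -0.33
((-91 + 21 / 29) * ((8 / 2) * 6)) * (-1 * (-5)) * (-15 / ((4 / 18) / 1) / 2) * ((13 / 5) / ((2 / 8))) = 110270160 / 29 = 3802419.31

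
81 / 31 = 2.61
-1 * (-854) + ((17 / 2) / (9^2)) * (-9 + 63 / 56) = 122857 / 144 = 853.17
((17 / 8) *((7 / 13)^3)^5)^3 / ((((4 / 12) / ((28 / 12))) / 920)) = 423208561753675395993221695551915466089216755 / 8582836269647995785834119195013511087603796161797952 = 0.00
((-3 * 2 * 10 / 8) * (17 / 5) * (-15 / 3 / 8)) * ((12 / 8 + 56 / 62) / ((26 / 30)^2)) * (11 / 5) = 18807525 / 167648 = 112.18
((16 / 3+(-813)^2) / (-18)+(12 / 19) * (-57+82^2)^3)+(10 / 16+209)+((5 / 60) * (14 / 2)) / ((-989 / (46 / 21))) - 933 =33028947239836103 / 176472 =187162537058.77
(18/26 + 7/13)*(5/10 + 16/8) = 40/13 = 3.08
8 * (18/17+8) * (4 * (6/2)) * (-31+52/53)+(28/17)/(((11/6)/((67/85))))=-26105.11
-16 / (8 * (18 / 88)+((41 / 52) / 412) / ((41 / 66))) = -1885312 / 193179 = -9.76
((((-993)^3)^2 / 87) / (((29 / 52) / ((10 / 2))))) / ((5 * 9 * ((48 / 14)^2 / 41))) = 103041579301864761831 / 13456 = 7657667902932874.69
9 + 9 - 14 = 4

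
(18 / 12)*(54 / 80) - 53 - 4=-4479 / 80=-55.99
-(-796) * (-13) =-10348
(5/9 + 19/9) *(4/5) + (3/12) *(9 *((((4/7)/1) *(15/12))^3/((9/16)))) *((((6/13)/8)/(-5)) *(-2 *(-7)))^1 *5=9134/9555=0.96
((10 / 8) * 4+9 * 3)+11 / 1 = 43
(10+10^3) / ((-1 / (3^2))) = -9090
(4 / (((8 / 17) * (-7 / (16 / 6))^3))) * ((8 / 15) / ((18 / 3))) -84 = -35023988 / 416745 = -84.04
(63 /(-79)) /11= -0.07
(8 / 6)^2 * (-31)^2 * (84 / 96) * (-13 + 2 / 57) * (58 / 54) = -288332674 / 13851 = -20816.74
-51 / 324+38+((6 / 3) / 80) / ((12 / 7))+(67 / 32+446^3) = 88716575.95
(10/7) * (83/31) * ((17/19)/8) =7055/16492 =0.43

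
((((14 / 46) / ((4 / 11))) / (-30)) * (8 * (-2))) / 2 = 77 / 345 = 0.22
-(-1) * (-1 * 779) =-779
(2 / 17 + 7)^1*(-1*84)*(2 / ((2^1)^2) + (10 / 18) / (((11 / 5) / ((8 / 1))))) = -76846 / 51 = -1506.78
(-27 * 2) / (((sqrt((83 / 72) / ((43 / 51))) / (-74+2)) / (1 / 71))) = 7776 * sqrt(364038) / 100181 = 46.83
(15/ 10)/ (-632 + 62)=-1/ 380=-0.00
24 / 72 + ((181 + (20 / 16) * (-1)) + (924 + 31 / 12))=3320 / 3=1106.67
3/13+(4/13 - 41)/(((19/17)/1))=-8936/247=-36.18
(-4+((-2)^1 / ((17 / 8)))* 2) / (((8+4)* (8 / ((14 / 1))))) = -175 / 204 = -0.86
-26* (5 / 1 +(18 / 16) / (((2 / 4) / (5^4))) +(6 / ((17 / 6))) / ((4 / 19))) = -1256437 / 34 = -36954.03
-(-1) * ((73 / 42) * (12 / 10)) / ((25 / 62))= 4526 / 875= 5.17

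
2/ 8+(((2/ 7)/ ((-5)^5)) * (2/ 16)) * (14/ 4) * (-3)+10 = 256253/ 25000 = 10.25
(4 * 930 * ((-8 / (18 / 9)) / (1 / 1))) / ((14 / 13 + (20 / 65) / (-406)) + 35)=-412.46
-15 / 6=-5 / 2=-2.50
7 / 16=0.44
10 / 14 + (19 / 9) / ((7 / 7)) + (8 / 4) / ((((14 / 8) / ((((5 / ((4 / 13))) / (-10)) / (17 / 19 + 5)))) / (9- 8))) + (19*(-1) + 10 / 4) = -13.99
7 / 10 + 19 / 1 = 197 / 10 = 19.70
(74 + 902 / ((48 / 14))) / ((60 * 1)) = 809 / 144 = 5.62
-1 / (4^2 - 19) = 1 / 3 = 0.33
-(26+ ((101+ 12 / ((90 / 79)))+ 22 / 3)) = -2173 / 15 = -144.87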